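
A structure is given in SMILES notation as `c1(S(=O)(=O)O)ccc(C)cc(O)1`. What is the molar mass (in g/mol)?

Atom tally by fragment:
  benzene ring core → C:6 H:6
  (− 3 ring H displaced by substituents)
  + SO3H → S:1 O:3 H:1
  + CH3 → C:1 H:3
  + OH → O:1 H:1
Element totals:
  C: 7
  H: 8
  O: 4
  S: 1
Molecular formula: C7H8O4S.
  M = 7(12.011) + 8(1.008) + 4(15.999) + 32.06
    = 84.077 + 8.064 + 63.996 + 32.060 = 188.197

188.20 g/mol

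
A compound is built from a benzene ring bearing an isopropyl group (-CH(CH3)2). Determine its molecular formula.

Atom tally by fragment:
  benzene ring core → C:6 H:6
  (− 1 ring H displaced by substituents)
  + CH(CH3)2 → C:3 H:7
Element totals:
  C: 9
  H: 12

C9H12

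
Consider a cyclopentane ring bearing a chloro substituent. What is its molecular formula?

Atom tally by fragment:
  cyclopentane ring core → C:5 H:10
  (− 1 ring H displaced by substituents)
  + Cl → Cl:1
Element totals:
  C: 5
  H: 9
  Cl: 1

C5H9Cl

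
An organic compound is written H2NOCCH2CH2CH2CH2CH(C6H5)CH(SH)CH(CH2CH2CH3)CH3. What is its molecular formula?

C18H29NOS

Atom tally by fragment:
  H2NOCCH2 → C:2 H:4 O:1 N:1
  CH2 → C:1 H:2
  CH2 → C:1 H:2
  CH2 → C:1 H:2
  CH(C6H5) → C:7 H:6
  CH(SH) → C:1 H:2 S:1
  CH(CH2CH2CH3) → C:4 H:8
  CH3 → C:1 H:3
Element totals:
  C: 18
  H: 29
  N: 1
  O: 1
  S: 1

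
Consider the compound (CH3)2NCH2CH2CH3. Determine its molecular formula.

C5H13N

Element totals:
  C: 5
  H: 13
  N: 1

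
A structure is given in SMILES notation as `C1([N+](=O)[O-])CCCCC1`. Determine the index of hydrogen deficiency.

Atom tally by fragment:
  cyclohexane ring core → C:6 H:12
  (− 1 ring H displaced by substituents)
  + NO2 → N:1 O:2
Element totals:
  C: 6
  H: 11
  N: 1
  O: 2
Molecular formula: C6H11NO2.
DoU = (2C + 2 + N − H − X) / 2 = (2·6 + 2 + 1 − 11 − 0) / 2 = 2.

2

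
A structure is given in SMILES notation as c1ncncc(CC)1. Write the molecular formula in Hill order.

Atom tally by fragment:
  pyrimidine ring core → C:4 H:4 N:2
  (− 1 ring H displaced by substituents)
  + C2H5 → C:2 H:5
Element totals:
  C: 6
  H: 8
  N: 2

C6H8N2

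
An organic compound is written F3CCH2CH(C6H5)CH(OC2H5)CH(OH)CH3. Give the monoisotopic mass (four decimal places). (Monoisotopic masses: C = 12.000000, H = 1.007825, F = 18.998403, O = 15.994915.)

276.1337

Atom tally by fragment:
  F3CCH2 → C:2 H:2 F:3
  CH(C6H5) → C:7 H:6
  CH(OC2H5) → C:3 H:6 O:1
  CH(OH) → C:1 H:2 O:1
  CH3 → C:1 H:3
Element totals:
  C: 14
  H: 19
  F: 3
  O: 2
Molecular formula: C14H19F3O2.
  M = 14(12.0) + 19(1.007825) + 3(18.998403) + 2(15.994915)
    = 168.000000 + 19.148675 + 56.995209 + 31.989830 = 276.133714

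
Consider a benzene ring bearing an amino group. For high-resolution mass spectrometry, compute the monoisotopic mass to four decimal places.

Atom tally by fragment:
  benzene ring core → C:6 H:6
  (− 1 ring H displaced by substituents)
  + NH2 → N:1 H:2
Element totals:
  C: 6
  H: 7
  N: 1
Molecular formula: C6H7N.
  M = 6(12.0) + 7(1.007825) + 14.003074
    = 72.000000 + 7.054775 + 14.003074 = 93.057849

93.0578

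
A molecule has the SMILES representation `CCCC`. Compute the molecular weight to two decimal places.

Atom tally by fragment:
  CH3 → C:1 H:3
  CH2 → C:1 H:2
  CH2 → C:1 H:2
  CH3 → C:1 H:3
Element totals:
  C: 4
  H: 10
Molecular formula: C4H10.
  M = 4(12.011) + 10(1.008)
    = 48.044 + 10.080 = 58.124

58.12 g/mol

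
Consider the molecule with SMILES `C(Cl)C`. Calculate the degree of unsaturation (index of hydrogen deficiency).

0

Atom tally by fragment:
  ClCH2 → C:1 H:2 Cl:1
  CH3 → C:1 H:3
Element totals:
  C: 2
  H: 5
  Cl: 1
Molecular formula: C2H5Cl.
DoU = (2C + 2 + N − H − X) / 2 = (2·2 + 2 + 0 − 5 − 1) / 2 = 0.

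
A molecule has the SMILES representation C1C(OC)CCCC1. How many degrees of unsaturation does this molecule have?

1

Atom tally by fragment:
  cyclohexane ring core → C:6 H:12
  (− 1 ring H displaced by substituents)
  + OCH3 → C:1 H:3 O:1
Element totals:
  C: 7
  H: 14
  O: 1
Molecular formula: C7H14O.
DoU = (2C + 2 + N − H − X) / 2 = (2·7 + 2 + 0 − 14 − 0) / 2 = 1.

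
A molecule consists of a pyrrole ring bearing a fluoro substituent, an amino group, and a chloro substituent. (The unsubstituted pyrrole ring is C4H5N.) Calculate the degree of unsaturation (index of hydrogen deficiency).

Atom tally by fragment:
  pyrrole ring core → C:4 H:5 N:1
  (− 3 ring H displaced by substituents)
  + F → F:1
  + NH2 → N:1 H:2
  + Cl → Cl:1
Element totals:
  C: 4
  H: 4
  Cl: 1
  F: 1
  N: 2
Molecular formula: C4H4ClFN2.
DoU = (2C + 2 + N − H − X) / 2 = (2·4 + 2 + 2 − 4 − 2) / 2 = 3.

3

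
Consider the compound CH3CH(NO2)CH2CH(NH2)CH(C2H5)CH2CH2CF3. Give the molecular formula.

C10H19F3N2O2

Element totals:
  C: 10
  H: 19
  F: 3
  N: 2
  O: 2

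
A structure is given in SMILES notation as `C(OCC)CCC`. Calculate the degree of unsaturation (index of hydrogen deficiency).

0

Atom tally by fragment:
  C2H5OCH2 → C:3 H:7 O:1
  CH2 → C:1 H:2
  CH2 → C:1 H:2
  CH3 → C:1 H:3
Element totals:
  C: 6
  H: 14
  O: 1
Molecular formula: C6H14O.
DoU = (2C + 2 + N − H − X) / 2 = (2·6 + 2 + 0 − 14 − 0) / 2 = 0.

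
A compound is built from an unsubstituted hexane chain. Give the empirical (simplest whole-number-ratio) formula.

Atom tally by fragment:
  CH3 → C:1 H:3
  CH2 → C:1 H:2
  CH2 → C:1 H:2
  CH2 → C:1 H:2
  CH2 → C:1 H:2
  CH3 → C:1 H:3
Element totals:
  C: 6
  H: 14
Molecular formula: C6H14.
gcd of subscripts = 2; dividing each by 2:
  C: 6/2 = 3
  H: 14/2 = 7

C3H7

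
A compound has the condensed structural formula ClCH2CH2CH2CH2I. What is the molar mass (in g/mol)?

218.46 g/mol

Atom tally by fragment:
  ClCH2 → C:1 H:2 Cl:1
  CH2 → C:1 H:2
  CH2 → C:1 H:2
  CH2I → C:1 H:2 I:1
Element totals:
  C: 4
  H: 8
  Cl: 1
  I: 1
Molecular formula: C4H8ClI.
  M = 4(12.011) + 8(1.008) + 35.45 + 126.904
    = 48.044 + 8.064 + 35.450 + 126.904 = 218.462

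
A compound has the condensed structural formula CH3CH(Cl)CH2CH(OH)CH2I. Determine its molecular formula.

Element totals:
  C: 5
  H: 10
  Cl: 1
  I: 1
  O: 1

C5H10ClIO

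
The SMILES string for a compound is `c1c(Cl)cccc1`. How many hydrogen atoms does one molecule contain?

Atom tally by fragment:
  benzene ring core → C:6 H:6
  (− 1 ring H displaced by substituents)
  + Cl → Cl:1
Element totals:
  C: 6
  H: 5
  Cl: 1

5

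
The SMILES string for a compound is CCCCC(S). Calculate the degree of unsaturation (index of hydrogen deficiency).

0

Atom tally by fragment:
  CH3 → C:1 H:3
  CH2 → C:1 H:2
  CH2 → C:1 H:2
  CH2 → C:1 H:2
  CH2SH → C:1 H:3 S:1
Element totals:
  C: 5
  H: 12
  S: 1
Molecular formula: C5H12S.
DoU = (2C + 2 + N − H − X) / 2 = (2·5 + 2 + 0 − 12 − 0) / 2 = 0.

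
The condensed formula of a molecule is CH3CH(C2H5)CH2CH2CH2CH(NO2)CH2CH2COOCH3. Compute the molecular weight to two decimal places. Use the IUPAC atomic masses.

Element totals:
  C: 12
  H: 23
  N: 1
  O: 4
Molecular formula: C12H23NO4.
  M = 12(12.011) + 23(1.008) + 14.007 + 4(15.999)
    = 144.132 + 23.184 + 14.007 + 63.996 = 245.319

245.32 g/mol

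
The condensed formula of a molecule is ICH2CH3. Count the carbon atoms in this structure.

Element totals:
  C: 2
  H: 5
  I: 1

2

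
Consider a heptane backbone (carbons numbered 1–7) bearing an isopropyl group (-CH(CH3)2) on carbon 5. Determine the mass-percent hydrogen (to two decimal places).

15.59%

Atom tally by fragment:
  CH3 → C:1 H:3
  CH2 → C:1 H:2
  CH2 → C:1 H:2
  CH2 → C:1 H:2
  CH(CH(CH3)2) → C:4 H:8
  CH2 → C:1 H:2
  CH3 → C:1 H:3
Element totals:
  C: 10
  H: 22
Molecular formula: C10H22.
Molar mass = 142.286 g/mol.
Mass from H: 22 × 1.008 = 22.176 g/mol.
%H = 22.176 / 142.286 × 100 = 15.59%.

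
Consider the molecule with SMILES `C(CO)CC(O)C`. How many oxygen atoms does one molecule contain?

2

Atom tally by fragment:
  HOCH2CH2 → C:2 H:5 O:1
  CH2 → C:1 H:2
  CH(OH) → C:1 H:2 O:1
  CH3 → C:1 H:3
Element totals:
  C: 5
  H: 12
  O: 2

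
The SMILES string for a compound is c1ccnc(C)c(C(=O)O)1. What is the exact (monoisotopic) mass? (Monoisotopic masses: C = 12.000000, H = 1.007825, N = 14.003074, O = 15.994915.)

Atom tally by fragment:
  pyridine ring core → C:5 H:5 N:1
  (− 2 ring H displaced by substituents)
  + CH3 → C:1 H:3
  + COOH → C:1 H:1 O:2
Element totals:
  C: 7
  H: 7
  N: 1
  O: 2
Molecular formula: C7H7NO2.
  M = 7(12.0) + 7(1.007825) + 14.003074 + 2(15.994915)
    = 84.000000 + 7.054775 + 14.003074 + 31.989830 = 137.047679

137.0477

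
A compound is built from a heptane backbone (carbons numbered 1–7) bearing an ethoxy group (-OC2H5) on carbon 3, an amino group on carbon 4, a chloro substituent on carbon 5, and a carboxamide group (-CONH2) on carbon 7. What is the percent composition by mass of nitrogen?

11.83%

Atom tally by fragment:
  CH3 → C:1 H:3
  CH2 → C:1 H:2
  CH(OC2H5) → C:3 H:6 O:1
  CH(NH2) → C:1 H:3 N:1
  CH(Cl) → C:1 H:1 Cl:1
  CH2 → C:1 H:2
  CH2CONH2 → C:2 H:4 O:1 N:1
Element totals:
  C: 10
  H: 21
  Cl: 1
  N: 2
  O: 2
Molecular formula: C10H21ClN2O2.
Molar mass = 236.740 g/mol.
Mass from N: 2 × 14.007 = 28.014 g/mol.
%N = 28.014 / 236.740 × 100 = 11.83%.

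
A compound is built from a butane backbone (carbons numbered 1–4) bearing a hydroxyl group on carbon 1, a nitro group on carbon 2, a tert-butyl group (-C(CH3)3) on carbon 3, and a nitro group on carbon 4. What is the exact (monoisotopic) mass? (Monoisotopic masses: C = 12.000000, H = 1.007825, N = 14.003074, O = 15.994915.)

220.1059

Atom tally by fragment:
  HOCH2 → C:1 H:3 O:1
  CH(NO2) → C:1 H:1 N:1 O:2
  CH(C(CH3)3) → C:5 H:10
  CH2NO2 → C:1 H:2 N:1 O:2
Element totals:
  C: 8
  H: 16
  N: 2
  O: 5
Molecular formula: C8H16N2O5.
  M = 8(12.0) + 16(1.007825) + 2(14.003074) + 5(15.994915)
    = 96.000000 + 16.125200 + 28.006148 + 79.974575 = 220.105923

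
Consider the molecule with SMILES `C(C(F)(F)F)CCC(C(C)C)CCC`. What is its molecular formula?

Atom tally by fragment:
  F3CCH2 → C:2 H:2 F:3
  CH2 → C:1 H:2
  CH2 → C:1 H:2
  CH(CH(CH3)2) → C:4 H:8
  CH2 → C:1 H:2
  CH2 → C:1 H:2
  CH3 → C:1 H:3
Element totals:
  C: 11
  H: 21
  F: 3

C11H21F3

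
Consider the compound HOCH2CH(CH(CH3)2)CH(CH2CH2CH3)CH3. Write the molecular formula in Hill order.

C10H22O

Atom tally by fragment:
  HOCH2 → C:1 H:3 O:1
  CH(CH(CH3)2) → C:4 H:8
  CH(CH2CH2CH3) → C:4 H:8
  CH3 → C:1 H:3
Element totals:
  C: 10
  H: 22
  O: 1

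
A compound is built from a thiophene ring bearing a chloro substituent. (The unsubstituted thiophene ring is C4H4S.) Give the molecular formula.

Atom tally by fragment:
  thiophene ring core → C:4 H:4 S:1
  (− 1 ring H displaced by substituents)
  + Cl → Cl:1
Element totals:
  C: 4
  H: 3
  Cl: 1
  S: 1

C4H3ClS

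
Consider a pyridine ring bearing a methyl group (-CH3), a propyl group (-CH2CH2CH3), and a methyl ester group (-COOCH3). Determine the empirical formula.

C11H15NO2

Atom tally by fragment:
  pyridine ring core → C:5 H:5 N:1
  (− 3 ring H displaced by substituents)
  + CH3 → C:1 H:3
  + CH2CH2CH3 → C:3 H:7
  + COOCH3 → C:2 H:3 O:2
Element totals:
  C: 11
  H: 15
  N: 1
  O: 2
Molecular formula: C11H15NO2.
gcd of subscripts (11, 15, 1, 2) = 1, so the empirical formula equals the molecular formula.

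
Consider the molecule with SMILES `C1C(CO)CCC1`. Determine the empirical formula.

Atom tally by fragment:
  cyclopentane ring core → C:5 H:10
  (− 1 ring H displaced by substituents)
  + CH2OH → C:1 H:3 O:1
Element totals:
  C: 6
  H: 12
  O: 1
Molecular formula: C6H12O.
gcd of subscripts (6, 12, 1) = 1, so the empirical formula equals the molecular formula.

C6H12O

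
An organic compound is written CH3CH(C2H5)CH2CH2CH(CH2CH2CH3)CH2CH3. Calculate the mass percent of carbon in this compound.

Atom tally by fragment:
  CH3 → C:1 H:3
  CH(C2H5) → C:3 H:6
  CH2 → C:1 H:2
  CH2 → C:1 H:2
  CH(CH2CH2CH3) → C:4 H:8
  CH2 → C:1 H:2
  CH3 → C:1 H:3
Element totals:
  C: 12
  H: 26
Molecular formula: C12H26.
Molar mass = 170.340 g/mol.
Mass from C: 12 × 12.011 = 144.132 g/mol.
%C = 144.132 / 170.340 × 100 = 84.61%.

84.61%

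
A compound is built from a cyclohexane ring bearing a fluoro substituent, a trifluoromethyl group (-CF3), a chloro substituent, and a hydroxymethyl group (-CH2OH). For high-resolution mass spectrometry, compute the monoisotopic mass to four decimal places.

Atom tally by fragment:
  cyclohexane ring core → C:6 H:12
  (− 4 ring H displaced by substituents)
  + F → F:1
  + CF3 → C:1 F:3
  + Cl → Cl:1
  + CH2OH → C:1 H:3 O:1
Element totals:
  C: 8
  H: 11
  Cl: 1
  F: 4
  O: 1
Molecular formula: C8H11ClF4O.
  M = 8(12.0) + 11(1.007825) + 34.968853 + 4(18.998403) + 15.994915
    = 96.000000 + 11.086075 + 34.968853 + 75.993612 + 15.994915 = 234.043455

234.0435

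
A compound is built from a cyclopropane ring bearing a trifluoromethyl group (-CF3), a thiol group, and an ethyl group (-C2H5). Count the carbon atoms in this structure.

Atom tally by fragment:
  cyclopropane ring core → C:3 H:6
  (− 3 ring H displaced by substituents)
  + CF3 → C:1 F:3
  + SH → S:1 H:1
  + C2H5 → C:2 H:5
Element totals:
  C: 6
  H: 9
  F: 3
  S: 1

6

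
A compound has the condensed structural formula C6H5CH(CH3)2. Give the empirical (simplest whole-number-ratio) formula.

C3H4

Element totals:
  C: 9
  H: 12
Molecular formula: C9H12.
gcd of subscripts = 3; dividing each by 3:
  C: 9/3 = 3
  H: 12/3 = 4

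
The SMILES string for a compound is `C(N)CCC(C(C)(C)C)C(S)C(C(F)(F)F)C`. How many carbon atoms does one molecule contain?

12

Atom tally by fragment:
  H2NCH2 → C:1 H:4 N:1
  CH2 → C:1 H:2
  CH2 → C:1 H:2
  CH(C(CH3)3) → C:5 H:10
  CH(SH) → C:1 H:2 S:1
  CH(CF3) → C:2 H:1 F:3
  CH3 → C:1 H:3
Element totals:
  C: 12
  H: 24
  F: 3
  N: 1
  S: 1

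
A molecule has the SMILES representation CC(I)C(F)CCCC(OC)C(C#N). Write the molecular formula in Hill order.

C10H17FINO

Atom tally by fragment:
  CH3 → C:1 H:3
  CH(I) → C:1 H:1 I:1
  CH(F) → C:1 H:1 F:1
  CH2 → C:1 H:2
  CH2 → C:1 H:2
  CH2 → C:1 H:2
  CH(OCH3) → C:2 H:4 O:1
  CH2CN → C:2 H:2 N:1
Element totals:
  C: 10
  H: 17
  F: 1
  I: 1
  N: 1
  O: 1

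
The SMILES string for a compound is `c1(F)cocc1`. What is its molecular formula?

C4H3FO

Atom tally by fragment:
  furan ring core → C:4 H:4 O:1
  (− 1 ring H displaced by substituents)
  + F → F:1
Element totals:
  C: 4
  H: 3
  F: 1
  O: 1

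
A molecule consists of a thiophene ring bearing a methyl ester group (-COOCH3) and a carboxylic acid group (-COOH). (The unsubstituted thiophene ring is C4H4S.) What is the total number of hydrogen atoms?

Atom tally by fragment:
  thiophene ring core → C:4 H:4 S:1
  (− 2 ring H displaced by substituents)
  + COOCH3 → C:2 H:3 O:2
  + COOH → C:1 H:1 O:2
Element totals:
  C: 7
  H: 6
  O: 4
  S: 1

6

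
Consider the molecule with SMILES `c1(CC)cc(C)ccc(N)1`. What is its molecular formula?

C9H13N

Atom tally by fragment:
  benzene ring core → C:6 H:6
  (− 3 ring H displaced by substituents)
  + C2H5 → C:2 H:5
  + CH3 → C:1 H:3
  + NH2 → N:1 H:2
Element totals:
  C: 9
  H: 13
  N: 1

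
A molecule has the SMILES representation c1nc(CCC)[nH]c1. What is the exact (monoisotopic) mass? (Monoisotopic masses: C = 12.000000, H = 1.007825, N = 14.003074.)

Atom tally by fragment:
  imidazole ring core → C:3 H:4 N:2
  (− 1 ring H displaced by substituents)
  + CH2CH2CH3 → C:3 H:7
Element totals:
  C: 6
  H: 10
  N: 2
Molecular formula: C6H10N2.
  M = 6(12.0) + 10(1.007825) + 2(14.003074)
    = 72.000000 + 10.078250 + 28.006148 = 110.084398

110.0844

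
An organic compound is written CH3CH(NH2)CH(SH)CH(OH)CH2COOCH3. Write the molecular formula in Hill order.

C7H15NO3S

Atom tally by fragment:
  CH3 → C:1 H:3
  CH(NH2) → C:1 H:3 N:1
  CH(SH) → C:1 H:2 S:1
  CH(OH) → C:1 H:2 O:1
  CH2COOCH3 → C:3 H:5 O:2
Element totals:
  C: 7
  H: 15
  N: 1
  O: 3
  S: 1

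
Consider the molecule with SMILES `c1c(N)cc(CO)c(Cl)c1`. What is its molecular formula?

Atom tally by fragment:
  benzene ring core → C:6 H:6
  (− 3 ring H displaced by substituents)
  + NH2 → N:1 H:2
  + CH2OH → C:1 H:3 O:1
  + Cl → Cl:1
Element totals:
  C: 7
  H: 8
  Cl: 1
  N: 1
  O: 1

C7H8ClNO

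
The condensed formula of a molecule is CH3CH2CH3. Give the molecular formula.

C3H8

Element totals:
  C: 3
  H: 8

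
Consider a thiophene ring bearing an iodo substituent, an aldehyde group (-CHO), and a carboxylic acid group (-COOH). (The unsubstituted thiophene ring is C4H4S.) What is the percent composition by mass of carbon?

Atom tally by fragment:
  thiophene ring core → C:4 H:4 S:1
  (− 3 ring H displaced by substituents)
  + I → I:1
  + CHO → C:1 H:1 O:1
  + COOH → C:1 H:1 O:2
Element totals:
  C: 6
  H: 3
  I: 1
  O: 3
  S: 1
Molecular formula: C6H3IO3S.
Molar mass = 282.051 g/mol.
Mass from C: 6 × 12.011 = 72.066 g/mol.
%C = 72.066 / 282.051 × 100 = 25.55%.

25.55%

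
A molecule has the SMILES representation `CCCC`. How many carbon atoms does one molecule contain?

4

Atom tally by fragment:
  CH3 → C:1 H:3
  CH2 → C:1 H:2
  CH2 → C:1 H:2
  CH3 → C:1 H:3
Element totals:
  C: 4
  H: 10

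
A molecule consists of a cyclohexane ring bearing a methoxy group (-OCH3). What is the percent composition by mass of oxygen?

14.01%

Atom tally by fragment:
  cyclohexane ring core → C:6 H:12
  (− 1 ring H displaced by substituents)
  + OCH3 → C:1 H:3 O:1
Element totals:
  C: 7
  H: 14
  O: 1
Molecular formula: C7H14O.
Molar mass = 114.188 g/mol.
Mass from O: 1 × 15.999 = 15.999 g/mol.
%O = 15.999 / 114.188 × 100 = 14.01%.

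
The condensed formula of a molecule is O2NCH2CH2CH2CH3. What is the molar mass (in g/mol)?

Element totals:
  C: 4
  H: 9
  N: 1
  O: 2
Molecular formula: C4H9NO2.
  M = 4(12.011) + 9(1.008) + 14.007 + 2(15.999)
    = 48.044 + 9.072 + 14.007 + 31.998 = 103.121

103.12 g/mol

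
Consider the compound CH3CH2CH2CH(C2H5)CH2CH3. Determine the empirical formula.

Element totals:
  C: 8
  H: 18
Molecular formula: C8H18.
gcd of subscripts = 2; dividing each by 2:
  C: 8/2 = 4
  H: 18/2 = 9

C4H9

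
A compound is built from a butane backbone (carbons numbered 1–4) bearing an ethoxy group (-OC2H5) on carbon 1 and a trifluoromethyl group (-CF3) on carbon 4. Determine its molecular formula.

Atom tally by fragment:
  C2H5OCH2 → C:3 H:7 O:1
  CH2 → C:1 H:2
  CH2 → C:1 H:2
  CH2CF3 → C:2 H:2 F:3
Element totals:
  C: 7
  H: 13
  F: 3
  O: 1

C7H13F3O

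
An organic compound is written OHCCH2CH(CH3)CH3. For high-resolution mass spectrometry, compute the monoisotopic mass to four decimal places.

86.0732

Atom tally by fragment:
  OHCCH2 → C:2 H:3 O:1
  CH(CH3) → C:2 H:4
  CH3 → C:1 H:3
Element totals:
  C: 5
  H: 10
  O: 1
Molecular formula: C5H10O.
  M = 5(12.0) + 10(1.007825) + 15.994915
    = 60.000000 + 10.078250 + 15.994915 = 86.073165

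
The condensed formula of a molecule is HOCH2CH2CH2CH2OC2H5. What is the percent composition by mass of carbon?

60.98%

Element totals:
  C: 6
  H: 14
  O: 2
Molecular formula: C6H14O2.
Molar mass = 118.176 g/mol.
Mass from C: 6 × 12.011 = 72.066 g/mol.
%C = 72.066 / 118.176 × 100 = 60.98%.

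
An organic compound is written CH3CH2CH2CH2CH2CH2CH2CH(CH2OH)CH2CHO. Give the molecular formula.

Atom tally by fragment:
  CH3 → C:1 H:3
  CH2 → C:1 H:2
  CH2 → C:1 H:2
  CH2 → C:1 H:2
  CH2 → C:1 H:2
  CH2 → C:1 H:2
  CH2 → C:1 H:2
  CH(CH2OH) → C:2 H:4 O:1
  CH2CHO → C:2 H:3 O:1
Element totals:
  C: 11
  H: 22
  O: 2

C11H22O2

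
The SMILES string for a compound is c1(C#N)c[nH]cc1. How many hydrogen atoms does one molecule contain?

4

Atom tally by fragment:
  pyrrole ring core → C:4 H:5 N:1
  (− 1 ring H displaced by substituents)
  + CN → C:1 N:1
Element totals:
  C: 5
  H: 4
  N: 2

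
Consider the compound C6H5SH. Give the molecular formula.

Element totals:
  C: 6
  H: 6
  S: 1

C6H6S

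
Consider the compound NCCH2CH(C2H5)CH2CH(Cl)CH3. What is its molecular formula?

C8H14ClN

Atom tally by fragment:
  NCCH2 → C:2 H:2 N:1
  CH(C2H5) → C:3 H:6
  CH2 → C:1 H:2
  CH(Cl) → C:1 H:1 Cl:1
  CH3 → C:1 H:3
Element totals:
  C: 8
  H: 14
  Cl: 1
  N: 1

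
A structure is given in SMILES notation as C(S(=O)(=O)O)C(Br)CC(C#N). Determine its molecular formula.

Atom tally by fragment:
  HO3SCH2 → C:1 H:3 S:1 O:3
  CH(Br) → C:1 H:1 Br:1
  CH2 → C:1 H:2
  CH2CN → C:2 H:2 N:1
Element totals:
  C: 5
  H: 8
  Br: 1
  N: 1
  O: 3
  S: 1

C5H8BrNO3S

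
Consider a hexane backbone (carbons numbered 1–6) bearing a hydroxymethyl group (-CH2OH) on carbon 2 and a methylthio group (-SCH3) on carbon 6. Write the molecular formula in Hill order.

C8H18OS

Atom tally by fragment:
  CH3 → C:1 H:3
  CH(CH2OH) → C:2 H:4 O:1
  CH2 → C:1 H:2
  CH2 → C:1 H:2
  CH2 → C:1 H:2
  CH2SCH3 → C:2 H:5 S:1
Element totals:
  C: 8
  H: 18
  O: 1
  S: 1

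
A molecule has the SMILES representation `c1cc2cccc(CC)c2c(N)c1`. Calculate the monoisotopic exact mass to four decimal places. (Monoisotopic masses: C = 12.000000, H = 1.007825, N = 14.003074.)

171.1048

Atom tally by fragment:
  naphthalene ring system core → C:10 H:8
  (− 2 ring H displaced by substituents)
  + C2H5 → C:2 H:5
  + NH2 → N:1 H:2
Element totals:
  C: 12
  H: 13
  N: 1
Molecular formula: C12H13N.
  M = 12(12.0) + 13(1.007825) + 14.003074
    = 144.000000 + 13.101725 + 14.003074 = 171.104799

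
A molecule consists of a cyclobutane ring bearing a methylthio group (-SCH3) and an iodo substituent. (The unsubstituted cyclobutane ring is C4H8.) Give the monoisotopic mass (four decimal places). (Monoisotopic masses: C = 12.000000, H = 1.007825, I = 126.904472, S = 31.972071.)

Atom tally by fragment:
  cyclobutane ring core → C:4 H:8
  (− 2 ring H displaced by substituents)
  + SCH3 → C:1 H:3 S:1
  + I → I:1
Element totals:
  C: 5
  H: 9
  I: 1
  S: 1
Molecular formula: C5H9IS.
  M = 5(12.0) + 9(1.007825) + 126.904472 + 31.972071
    = 60.000000 + 9.070425 + 126.904472 + 31.972071 = 227.946968

227.9470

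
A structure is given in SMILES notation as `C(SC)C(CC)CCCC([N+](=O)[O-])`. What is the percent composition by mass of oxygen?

Atom tally by fragment:
  CH3SCH2 → C:2 H:5 S:1
  CH(C2H5) → C:3 H:6
  CH2 → C:1 H:2
  CH2 → C:1 H:2
  CH2 → C:1 H:2
  CH2NO2 → C:1 H:2 N:1 O:2
Element totals:
  C: 9
  H: 19
  N: 1
  O: 2
  S: 1
Molecular formula: C9H19NO2S.
Molar mass = 205.316 g/mol.
Mass from O: 2 × 15.999 = 31.998 g/mol.
%O = 31.998 / 205.316 × 100 = 15.58%.

15.58%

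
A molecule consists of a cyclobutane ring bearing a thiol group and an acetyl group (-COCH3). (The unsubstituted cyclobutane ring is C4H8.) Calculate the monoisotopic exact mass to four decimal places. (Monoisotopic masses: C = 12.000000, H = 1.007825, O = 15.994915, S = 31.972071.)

130.0452

Atom tally by fragment:
  cyclobutane ring core → C:4 H:8
  (− 2 ring H displaced by substituents)
  + SH → S:1 H:1
  + COCH3 → C:2 H:3 O:1
Element totals:
  C: 6
  H: 10
  O: 1
  S: 1
Molecular formula: C6H10OS.
  M = 6(12.0) + 10(1.007825) + 15.994915 + 31.972071
    = 72.000000 + 10.078250 + 15.994915 + 31.972071 = 130.045236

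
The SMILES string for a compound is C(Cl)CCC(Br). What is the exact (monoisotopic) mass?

Atom tally by fragment:
  ClCH2 → C:1 H:2 Cl:1
  CH2 → C:1 H:2
  CH2 → C:1 H:2
  CH2Br → C:1 H:2 Br:1
Element totals:
  C: 4
  H: 8
  Br: 1
  Cl: 1
Molecular formula: C4H8BrCl.
  M = 4(12.0) + 8(1.007825) + 78.918338 + 34.968853
    = 48.000000 + 8.062600 + 78.918338 + 34.968853 = 169.949791

169.9498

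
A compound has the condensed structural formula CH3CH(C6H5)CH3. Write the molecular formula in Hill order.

C9H12

Element totals:
  C: 9
  H: 12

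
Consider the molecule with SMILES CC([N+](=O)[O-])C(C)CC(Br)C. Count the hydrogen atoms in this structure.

14

Atom tally by fragment:
  CH3 → C:1 H:3
  CH(NO2) → C:1 H:1 N:1 O:2
  CH(CH3) → C:2 H:4
  CH2 → C:1 H:2
  CH(Br) → C:1 H:1 Br:1
  CH3 → C:1 H:3
Element totals:
  C: 7
  H: 14
  Br: 1
  N: 1
  O: 2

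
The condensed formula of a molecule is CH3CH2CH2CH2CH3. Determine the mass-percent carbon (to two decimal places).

Atom tally by fragment:
  CH3 → C:1 H:3
  CH2 → C:1 H:2
  CH2 → C:1 H:2
  CH2 → C:1 H:2
  CH3 → C:1 H:3
Element totals:
  C: 5
  H: 12
Molecular formula: C5H12.
Molar mass = 72.151 g/mol.
Mass from C: 5 × 12.011 = 60.055 g/mol.
%C = 60.055 / 72.151 × 100 = 83.24%.

83.24%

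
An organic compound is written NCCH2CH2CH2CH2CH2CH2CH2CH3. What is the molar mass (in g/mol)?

139.24 g/mol

Element totals:
  C: 9
  H: 17
  N: 1
Molecular formula: C9H17N.
  M = 9(12.011) + 17(1.008) + 14.007
    = 108.099 + 17.136 + 14.007 = 139.242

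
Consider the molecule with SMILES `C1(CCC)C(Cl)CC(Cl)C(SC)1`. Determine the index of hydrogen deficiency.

1

Atom tally by fragment:
  cyclopentane ring core → C:5 H:10
  (− 4 ring H displaced by substituents)
  + CH2CH2CH3 → C:3 H:7
  + Cl → Cl:1
  + Cl → Cl:1
  + SCH3 → C:1 H:3 S:1
Element totals:
  C: 9
  H: 16
  Cl: 2
  S: 1
Molecular formula: C9H16Cl2S.
DoU = (2C + 2 + N − H − X) / 2 = (2·9 + 2 + 0 − 16 − 2) / 2 = 1.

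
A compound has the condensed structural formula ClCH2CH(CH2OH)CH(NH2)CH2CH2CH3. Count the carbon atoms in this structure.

7

Element totals:
  C: 7
  H: 16
  Cl: 1
  N: 1
  O: 1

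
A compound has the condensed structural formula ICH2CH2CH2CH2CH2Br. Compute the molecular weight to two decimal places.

276.94 g/mol

Atom tally by fragment:
  ICH2 → C:1 H:2 I:1
  CH2 → C:1 H:2
  CH2 → C:1 H:2
  CH2 → C:1 H:2
  CH2Br → C:1 H:2 Br:1
Element totals:
  C: 5
  H: 10
  Br: 1
  I: 1
Molecular formula: C5H10BrI.
  M = 5(12.011) + 10(1.008) + 79.904 + 126.904
    = 60.055 + 10.080 + 79.904 + 126.904 = 276.943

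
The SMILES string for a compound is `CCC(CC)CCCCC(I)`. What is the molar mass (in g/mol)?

Atom tally by fragment:
  CH3 → C:1 H:3
  CH2 → C:1 H:2
  CH(C2H5) → C:3 H:6
  CH2 → C:1 H:2
  CH2 → C:1 H:2
  CH2 → C:1 H:2
  CH2 → C:1 H:2
  CH2I → C:1 H:2 I:1
Element totals:
  C: 10
  H: 21
  I: 1
Molecular formula: C10H21I.
  M = 10(12.011) + 21(1.008) + 126.904
    = 120.110 + 21.168 + 126.904 = 268.182

268.18 g/mol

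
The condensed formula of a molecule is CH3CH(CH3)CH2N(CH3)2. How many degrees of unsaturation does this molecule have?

Atom tally by fragment:
  CH3 → C:1 H:3
  CH(CH3) → C:2 H:4
  CH2N(CH3)2 → C:3 H:8 N:1
Element totals:
  C: 6
  H: 15
  N: 1
Molecular formula: C6H15N.
DoU = (2C + 2 + N − H − X) / 2 = (2·6 + 2 + 1 − 15 − 0) / 2 = 0.

0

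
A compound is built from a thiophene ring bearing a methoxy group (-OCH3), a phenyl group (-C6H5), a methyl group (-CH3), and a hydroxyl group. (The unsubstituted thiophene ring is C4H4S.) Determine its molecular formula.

C12H12O2S

Atom tally by fragment:
  thiophene ring core → C:4 H:4 S:1
  (− 4 ring H displaced by substituents)
  + OCH3 → C:1 H:3 O:1
  + C6H5 → C:6 H:5
  + CH3 → C:1 H:3
  + OH → O:1 H:1
Element totals:
  C: 12
  H: 12
  O: 2
  S: 1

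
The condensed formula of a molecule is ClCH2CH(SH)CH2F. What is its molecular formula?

C3H6ClFS

Atom tally by fragment:
  ClCH2 → C:1 H:2 Cl:1
  CH(SH) → C:1 H:2 S:1
  CH2F → C:1 H:2 F:1
Element totals:
  C: 3
  H: 6
  Cl: 1
  F: 1
  S: 1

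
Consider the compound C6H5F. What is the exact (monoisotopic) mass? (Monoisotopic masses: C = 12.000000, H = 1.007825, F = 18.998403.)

96.0375

Element totals:
  C: 6
  H: 5
  F: 1
Molecular formula: C6H5F.
  M = 6(12.0) + 5(1.007825) + 18.998403
    = 72.000000 + 5.039125 + 18.998403 = 96.037528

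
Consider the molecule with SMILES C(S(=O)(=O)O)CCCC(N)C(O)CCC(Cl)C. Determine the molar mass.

Atom tally by fragment:
  HO3SCH2 → C:1 H:3 S:1 O:3
  CH2 → C:1 H:2
  CH2 → C:1 H:2
  CH2 → C:1 H:2
  CH(NH2) → C:1 H:3 N:1
  CH(OH) → C:1 H:2 O:1
  CH2 → C:1 H:2
  CH2 → C:1 H:2
  CH(Cl) → C:1 H:1 Cl:1
  CH3 → C:1 H:3
Element totals:
  C: 10
  H: 22
  Cl: 1
  N: 1
  O: 4
  S: 1
Molecular formula: C10H22ClNO4S.
  M = 10(12.011) + 22(1.008) + 35.45 + 14.007 + 4(15.999) + 32.06
    = 120.110 + 22.176 + 35.450 + 14.007 + 63.996 + 32.060 = 287.799

287.80 g/mol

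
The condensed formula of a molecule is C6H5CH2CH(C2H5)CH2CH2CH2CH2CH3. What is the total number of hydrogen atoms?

Atom tally by fragment:
  C6H5CH2 → C:7 H:7
  CH(C2H5) → C:3 H:6
  CH2 → C:1 H:2
  CH2 → C:1 H:2
  CH2 → C:1 H:2
  CH2 → C:1 H:2
  CH3 → C:1 H:3
Element totals:
  C: 15
  H: 24

24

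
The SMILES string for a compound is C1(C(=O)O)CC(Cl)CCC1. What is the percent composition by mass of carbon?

Atom tally by fragment:
  cyclohexane ring core → C:6 H:12
  (− 2 ring H displaced by substituents)
  + COOH → C:1 H:1 O:2
  + Cl → Cl:1
Element totals:
  C: 7
  H: 11
  Cl: 1
  O: 2
Molecular formula: C7H11ClO2.
Molar mass = 162.613 g/mol.
Mass from C: 7 × 12.011 = 84.077 g/mol.
%C = 84.077 / 162.613 × 100 = 51.70%.

51.70%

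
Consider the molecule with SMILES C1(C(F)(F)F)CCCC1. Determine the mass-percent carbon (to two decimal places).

52.17%

Atom tally by fragment:
  cyclopentane ring core → C:5 H:10
  (− 1 ring H displaced by substituents)
  + CF3 → C:1 F:3
Element totals:
  C: 6
  H: 9
  F: 3
Molecular formula: C6H9F3.
Molar mass = 138.132 g/mol.
Mass from C: 6 × 12.011 = 72.066 g/mol.
%C = 72.066 / 138.132 × 100 = 52.17%.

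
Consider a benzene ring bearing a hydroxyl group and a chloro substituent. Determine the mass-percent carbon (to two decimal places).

56.06%

Atom tally by fragment:
  benzene ring core → C:6 H:6
  (− 2 ring H displaced by substituents)
  + OH → O:1 H:1
  + Cl → Cl:1
Element totals:
  C: 6
  H: 5
  Cl: 1
  O: 1
Molecular formula: C6H5ClO.
Molar mass = 128.555 g/mol.
Mass from C: 6 × 12.011 = 72.066 g/mol.
%C = 72.066 / 128.555 × 100 = 56.06%.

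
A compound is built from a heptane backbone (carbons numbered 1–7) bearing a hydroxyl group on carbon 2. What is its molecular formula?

Atom tally by fragment:
  CH3 → C:1 H:3
  CH(OH) → C:1 H:2 O:1
  CH2 → C:1 H:2
  CH2 → C:1 H:2
  CH2 → C:1 H:2
  CH2 → C:1 H:2
  CH3 → C:1 H:3
Element totals:
  C: 7
  H: 16
  O: 1

C7H16O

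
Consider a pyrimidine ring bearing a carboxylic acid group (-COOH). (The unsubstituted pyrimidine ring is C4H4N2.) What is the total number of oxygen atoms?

2

Atom tally by fragment:
  pyrimidine ring core → C:4 H:4 N:2
  (− 1 ring H displaced by substituents)
  + COOH → C:1 H:1 O:2
Element totals:
  C: 5
  H: 4
  N: 2
  O: 2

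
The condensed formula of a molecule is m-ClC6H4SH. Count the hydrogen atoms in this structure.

5

Element totals:
  C: 6
  H: 5
  Cl: 1
  S: 1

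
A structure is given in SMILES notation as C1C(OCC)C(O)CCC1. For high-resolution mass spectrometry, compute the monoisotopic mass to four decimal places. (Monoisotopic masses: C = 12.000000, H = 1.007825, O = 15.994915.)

144.1150

Atom tally by fragment:
  cyclohexane ring core → C:6 H:12
  (− 2 ring H displaced by substituents)
  + OC2H5 → C:2 H:5 O:1
  + OH → O:1 H:1
Element totals:
  C: 8
  H: 16
  O: 2
Molecular formula: C8H16O2.
  M = 8(12.0) + 16(1.007825) + 2(15.994915)
    = 96.000000 + 16.125200 + 31.989830 = 144.115030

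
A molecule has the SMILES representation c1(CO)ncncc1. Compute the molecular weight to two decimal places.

Atom tally by fragment:
  pyrimidine ring core → C:4 H:4 N:2
  (− 1 ring H displaced by substituents)
  + CH2OH → C:1 H:3 O:1
Element totals:
  C: 5
  H: 6
  N: 2
  O: 1
Molecular formula: C5H6N2O.
  M = 5(12.011) + 6(1.008) + 2(14.007) + 15.999
    = 60.055 + 6.048 + 28.014 + 15.999 = 110.116

110.12 g/mol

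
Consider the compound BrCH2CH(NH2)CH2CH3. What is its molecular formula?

C4H10BrN

Atom tally by fragment:
  BrCH2 → C:1 H:2 Br:1
  CH(NH2) → C:1 H:3 N:1
  CH2 → C:1 H:2
  CH3 → C:1 H:3
Element totals:
  C: 4
  H: 10
  Br: 1
  N: 1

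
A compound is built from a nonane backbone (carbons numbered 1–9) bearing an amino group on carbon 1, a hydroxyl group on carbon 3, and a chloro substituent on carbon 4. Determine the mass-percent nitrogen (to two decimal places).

Atom tally by fragment:
  H2NCH2 → C:1 H:4 N:1
  CH2 → C:1 H:2
  CH(OH) → C:1 H:2 O:1
  CH(Cl) → C:1 H:1 Cl:1
  CH2 → C:1 H:2
  CH2 → C:1 H:2
  CH2 → C:1 H:2
  CH2 → C:1 H:2
  CH3 → C:1 H:3
Element totals:
  C: 9
  H: 20
  Cl: 1
  N: 1
  O: 1
Molecular formula: C9H20ClNO.
Molar mass = 193.715 g/mol.
Mass from N: 1 × 14.007 = 14.007 g/mol.
%N = 14.007 / 193.715 × 100 = 7.23%.

7.23%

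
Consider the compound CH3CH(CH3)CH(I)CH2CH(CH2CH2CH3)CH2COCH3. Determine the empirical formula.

C12H23IO

Atom tally by fragment:
  CH3 → C:1 H:3
  CH(CH3) → C:2 H:4
  CH(I) → C:1 H:1 I:1
  CH2 → C:1 H:2
  CH(CH2CH2CH3) → C:4 H:8
  CH2COCH3 → C:3 H:5 O:1
Element totals:
  C: 12
  H: 23
  I: 1
  O: 1
Molecular formula: C12H23IO.
gcd of subscripts (12, 23, 1, 1) = 1, so the empirical formula equals the molecular formula.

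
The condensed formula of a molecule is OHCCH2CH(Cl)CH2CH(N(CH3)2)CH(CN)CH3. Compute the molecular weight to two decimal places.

216.71 g/mol

Element totals:
  C: 10
  H: 17
  Cl: 1
  N: 2
  O: 1
Molecular formula: C10H17ClN2O.
  M = 10(12.011) + 17(1.008) + 35.45 + 2(14.007) + 15.999
    = 120.110 + 17.136 + 35.450 + 28.014 + 15.999 = 216.709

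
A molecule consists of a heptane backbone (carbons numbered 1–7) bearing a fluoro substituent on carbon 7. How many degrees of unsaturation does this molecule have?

Atom tally by fragment:
  CH3 → C:1 H:3
  CH2 → C:1 H:2
  CH2 → C:1 H:2
  CH2 → C:1 H:2
  CH2 → C:1 H:2
  CH2 → C:1 H:2
  CH2F → C:1 H:2 F:1
Element totals:
  C: 7
  H: 15
  F: 1
Molecular formula: C7H15F.
DoU = (2C + 2 + N − H − X) / 2 = (2·7 + 2 + 0 − 15 − 1) / 2 = 0.

0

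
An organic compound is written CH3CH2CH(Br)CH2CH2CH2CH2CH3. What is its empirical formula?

C8H17Br

Element totals:
  C: 8
  H: 17
  Br: 1
Molecular formula: C8H17Br.
gcd of subscripts (1, 8, 17) = 1, so the empirical formula equals the molecular formula.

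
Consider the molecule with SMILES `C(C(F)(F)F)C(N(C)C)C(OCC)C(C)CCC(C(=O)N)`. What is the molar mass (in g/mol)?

Atom tally by fragment:
  F3CCH2 → C:2 H:2 F:3
  CH(N(CH3)2) → C:3 H:7 N:1
  CH(OC2H5) → C:3 H:6 O:1
  CH(CH3) → C:2 H:4
  CH2 → C:1 H:2
  CH2 → C:1 H:2
  CH2CONH2 → C:2 H:4 O:1 N:1
Element totals:
  C: 14
  H: 27
  F: 3
  N: 2
  O: 2
Molecular formula: C14H27F3N2O2.
  M = 14(12.011) + 27(1.008) + 3(18.998) + 2(14.007) + 2(15.999)
    = 168.154 + 27.216 + 56.994 + 28.014 + 31.998 = 312.376

312.38 g/mol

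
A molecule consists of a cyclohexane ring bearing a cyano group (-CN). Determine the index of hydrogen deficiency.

3

Atom tally by fragment:
  cyclohexane ring core → C:6 H:12
  (− 1 ring H displaced by substituents)
  + CN → C:1 N:1
Element totals:
  C: 7
  H: 11
  N: 1
Molecular formula: C7H11N.
DoU = (2C + 2 + N − H − X) / 2 = (2·7 + 2 + 1 − 11 − 0) / 2 = 3.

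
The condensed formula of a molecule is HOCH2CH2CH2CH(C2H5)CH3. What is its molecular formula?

C7H16O

Atom tally by fragment:
  HOCH2CH2 → C:2 H:5 O:1
  CH2 → C:1 H:2
  CH(C2H5) → C:3 H:6
  CH3 → C:1 H:3
Element totals:
  C: 7
  H: 16
  O: 1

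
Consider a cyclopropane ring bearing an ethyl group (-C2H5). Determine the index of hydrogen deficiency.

Atom tally by fragment:
  cyclopropane ring core → C:3 H:6
  (− 1 ring H displaced by substituents)
  + C2H5 → C:2 H:5
Element totals:
  C: 5
  H: 10
Molecular formula: C5H10.
DoU = (2C + 2 + N − H − X) / 2 = (2·5 + 2 + 0 − 10 − 0) / 2 = 1.

1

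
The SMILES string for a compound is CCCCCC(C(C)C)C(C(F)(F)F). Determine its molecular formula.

Atom tally by fragment:
  CH3 → C:1 H:3
  CH2 → C:1 H:2
  CH2 → C:1 H:2
  CH2 → C:1 H:2
  CH2 → C:1 H:2
  CH(CH(CH3)2) → C:4 H:8
  CH2CF3 → C:2 H:2 F:3
Element totals:
  C: 11
  H: 21
  F: 3

C11H21F3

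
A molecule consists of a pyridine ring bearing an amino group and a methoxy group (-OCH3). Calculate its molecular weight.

Atom tally by fragment:
  pyridine ring core → C:5 H:5 N:1
  (− 2 ring H displaced by substituents)
  + NH2 → N:1 H:2
  + OCH3 → C:1 H:3 O:1
Element totals:
  C: 6
  H: 8
  N: 2
  O: 1
Molecular formula: C6H8N2O.
  M = 6(12.011) + 8(1.008) + 2(14.007) + 15.999
    = 72.066 + 8.064 + 28.014 + 15.999 = 124.143

124.14 g/mol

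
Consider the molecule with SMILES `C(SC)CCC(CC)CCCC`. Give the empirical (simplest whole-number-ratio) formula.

Atom tally by fragment:
  CH3SCH2 → C:2 H:5 S:1
  CH2 → C:1 H:2
  CH2 → C:1 H:2
  CH(C2H5) → C:3 H:6
  CH2 → C:1 H:2
  CH2 → C:1 H:2
  CH2 → C:1 H:2
  CH3 → C:1 H:3
Element totals:
  C: 11
  H: 24
  S: 1
Molecular formula: C11H24S.
gcd of subscripts (11, 24, 1) = 1, so the empirical formula equals the molecular formula.

C11H24S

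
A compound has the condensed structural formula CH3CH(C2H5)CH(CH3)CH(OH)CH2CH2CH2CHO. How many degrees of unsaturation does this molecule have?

1

Atom tally by fragment:
  CH3 → C:1 H:3
  CH(C2H5) → C:3 H:6
  CH(CH3) → C:2 H:4
  CH(OH) → C:1 H:2 O:1
  CH2 → C:1 H:2
  CH2 → C:1 H:2
  CH2CHO → C:2 H:3 O:1
Element totals:
  C: 11
  H: 22
  O: 2
Molecular formula: C11H22O2.
DoU = (2C + 2 + N − H − X) / 2 = (2·11 + 2 + 0 − 22 − 0) / 2 = 1.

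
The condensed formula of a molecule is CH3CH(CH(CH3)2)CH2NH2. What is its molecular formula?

C6H15N

Element totals:
  C: 6
  H: 15
  N: 1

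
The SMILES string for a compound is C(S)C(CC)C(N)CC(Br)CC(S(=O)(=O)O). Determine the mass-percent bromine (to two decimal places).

Atom tally by fragment:
  HSCH2 → C:1 H:3 S:1
  CH(C2H5) → C:3 H:6
  CH(NH2) → C:1 H:3 N:1
  CH2 → C:1 H:2
  CH(Br) → C:1 H:1 Br:1
  CH2 → C:1 H:2
  CH2SO3H → C:1 H:3 S:1 O:3
Element totals:
  C: 9
  H: 20
  Br: 1
  N: 1
  O: 3
  S: 2
Molecular formula: C9H20BrNO3S2.
Molar mass = 334.287 g/mol.
Mass from Br: 1 × 79.904 = 79.904 g/mol.
%Br = 79.904 / 334.287 × 100 = 23.90%.

23.90%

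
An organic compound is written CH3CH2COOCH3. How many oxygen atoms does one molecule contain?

Element totals:
  C: 4
  H: 8
  O: 2

2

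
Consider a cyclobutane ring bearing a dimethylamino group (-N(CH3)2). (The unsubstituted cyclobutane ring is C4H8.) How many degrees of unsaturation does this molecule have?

1

Atom tally by fragment:
  cyclobutane ring core → C:4 H:8
  (− 1 ring H displaced by substituents)
  + N(CH3)2 → N:1 C:2 H:6
Element totals:
  C: 6
  H: 13
  N: 1
Molecular formula: C6H13N.
DoU = (2C + 2 + N − H − X) / 2 = (2·6 + 2 + 1 − 13 − 0) / 2 = 1.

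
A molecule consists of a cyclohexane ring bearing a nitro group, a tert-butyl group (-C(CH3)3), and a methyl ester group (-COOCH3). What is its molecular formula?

C12H21NO4

Atom tally by fragment:
  cyclohexane ring core → C:6 H:12
  (− 3 ring H displaced by substituents)
  + NO2 → N:1 O:2
  + C(CH3)3 → C:4 H:9
  + COOCH3 → C:2 H:3 O:2
Element totals:
  C: 12
  H: 21
  N: 1
  O: 4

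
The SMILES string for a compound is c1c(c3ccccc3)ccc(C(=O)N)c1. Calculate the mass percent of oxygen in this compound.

Atom tally by fragment:
  benzene ring core → C:6 H:6
  (− 2 ring H displaced by substituents)
  + C6H5 → C:6 H:5
  + CONH2 → C:1 H:2 O:1 N:1
Element totals:
  C: 13
  H: 11
  N: 1
  O: 1
Molecular formula: C13H11NO.
Molar mass = 197.237 g/mol.
Mass from O: 1 × 15.999 = 15.999 g/mol.
%O = 15.999 / 197.237 × 100 = 8.11%.

8.11%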